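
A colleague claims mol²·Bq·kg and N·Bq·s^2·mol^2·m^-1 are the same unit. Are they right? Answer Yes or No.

Yes

Left side:
  Bq = 1/s = s⁻¹ (activity is decays per second).
  Combining: mol²·Bq·kg = mol² · s⁻¹ · kg = kg·s⁻¹·mol².
Right side:
  N = kg·m/s² = kg·m·s⁻² (force = mass × acceleration).
  Bq = 1/s = s⁻¹ (activity is decays per second).
  Combining: N·Bq·s²·mol²·m⁻¹ = (kg·m·s⁻²) · s⁻¹ · s² · mol² · m⁻¹ = kg·s⁻¹·mol².
Both reduce to kg·s⁻¹·mol².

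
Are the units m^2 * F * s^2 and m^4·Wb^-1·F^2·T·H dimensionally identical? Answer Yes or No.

Yes

Left side:
  F = C/V (capacitance = charge per voltage),
      = A·s/(kg·m²·s⁻³·A⁻¹) (substituting C and V),
      = kg⁻¹·m⁻²·s⁴·A².
  Combining: m²·F·s² = m² · (kg⁻¹·m⁻²·s⁴·A²) · s² = kg⁻¹·s⁶·A².
Right side:
  Wb = kg·m²·s⁻²·A⁻¹.
  So Wb⁻¹ = kg⁻¹·m⁻²·s²·A.
  F = kg⁻¹·m⁻²·s⁴·A².
  So F² = kg⁻²·m⁻⁴·s⁸·A⁴.
  T = kg·s⁻²·A⁻¹.
  H = kg·m²·s⁻²·A⁻².
  Combining: m⁴·Wb⁻¹·F²·T·H = m⁴ · (kg⁻¹·m⁻²·s²·A) · (kg⁻²·m⁻⁴·s⁸·A⁴) · (kg·s⁻²·A⁻¹) · (kg·m²·s⁻²·A⁻²) = kg⁻¹·s⁶·A².
Both reduce to kg⁻¹·s⁶·A².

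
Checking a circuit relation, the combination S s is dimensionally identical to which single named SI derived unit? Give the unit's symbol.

F

S = 1/Ω (conductance is reciprocal resistance),
    = kg⁻¹·m⁻²·s³·A².
Combining: S·s = (kg⁻¹·m⁻²·s³·A²) · s = kg⁻¹·m⁻²·s⁴·A².
kg⁻¹·m⁻²·s⁴·A² is the base-SI form of the farad.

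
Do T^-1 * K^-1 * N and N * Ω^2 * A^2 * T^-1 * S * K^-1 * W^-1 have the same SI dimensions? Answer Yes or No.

Yes

Left side:
  T = kg·s⁻²·A⁻¹.
  So T⁻¹ = kg⁻¹·s²·A.
  N = kg·m·s⁻².
  Combining: T⁻¹·K⁻¹·N = (kg⁻¹·s²·A) · K⁻¹ · (kg·m·s⁻²) = m·A·K⁻¹.
Right side:
  N = kg·m/s² = kg·m·s⁻² (force = mass × acceleration).
  Ω = V/A (resistance = voltage per current),
      = kg·m²·s⁻³·A⁻².
  So Ω² = kg²·m⁴·s⁻⁶·A⁻⁴.
  T = Wb/m² (flux density = flux per area),
      = kg·s⁻²·A⁻¹.
  So T⁻¹ = kg⁻¹·s²·A.
  S = 1/Ω (conductance is reciprocal resistance),
      = kg⁻¹·m⁻²·s³·A².
  W = J/s (power = energy per time),
      = kg·m²·s⁻³.
  So W⁻¹ = kg⁻¹·m⁻²·s³.
  Combining: N·Ω²·A²·T⁻¹·S·K⁻¹·W⁻¹ = (kg·m·s⁻²) · (kg²·m⁴·s⁻⁶·A⁻⁴) · A² · (kg⁻¹·s²·A) · (kg⁻¹·m⁻²·s³·A²) · K⁻¹ · (kg⁻¹·m⁻²·s³) = m·A·K⁻¹.
Both reduce to m·A·K⁻¹.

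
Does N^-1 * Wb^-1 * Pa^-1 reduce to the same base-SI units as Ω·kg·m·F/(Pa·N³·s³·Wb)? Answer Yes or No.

No

Left side:
  N = kg·m/s² = kg·m·s⁻² (force = mass × acceleration).
  So N⁻¹ = kg⁻¹·m⁻¹·s².
  Wb = V·s (flux: a volt is a weber per second),
      = kg·m²·s⁻²·A⁻¹.
  So Wb⁻¹ = kg⁻¹·m⁻²·s²·A.
  Pa = N/m² (pressure = force per area),
      = kg·m⁻¹·s⁻².
  So Pa⁻¹ = kg⁻¹·m·s².
  Combining: N⁻¹·Wb⁻¹·Pa⁻¹ = (kg⁻¹·m⁻¹·s²) · (kg⁻¹·m⁻²·s²·A) · (kg⁻¹·m·s²) = kg⁻³·m⁻²·s⁶·A.
Right side:
  Pa = kg·m⁻¹·s⁻².
  So Pa⁻¹ = kg⁻¹·m·s².
  N = kg·m·s⁻².
  So N⁻³ = kg⁻³·m⁻³·s⁶.
  Ω = kg·m²·s⁻³·A⁻².
  Wb = kg·m²·s⁻²·A⁻¹.
  So Wb⁻¹ = kg⁻¹·m⁻²·s²·A.
  F = kg⁻¹·m⁻²·s⁴·A².
  Combining: Pa⁻¹·N⁻³·Ω·s⁻³·Wb⁻¹·kg·m·F = (kg⁻¹·m·s²) · (kg⁻³·m⁻³·s⁶) · (kg·m²·s⁻³·A⁻²) · s⁻³ · (kg⁻¹·m⁻²·s²·A) · kg · m · (kg⁻¹·m⁻²·s⁴·A²) = kg⁻⁴·m⁻³·s⁸·A.
Left is kg⁻³·m⁻²·s⁶·A; right is kg⁻⁴·m⁻³·s⁸·A — different.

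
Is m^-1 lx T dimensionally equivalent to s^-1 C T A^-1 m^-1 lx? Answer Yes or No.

Left side:
  lx = lm/m² (illuminance = luminous flux per area),
      = m⁻²·cd.
  T = Wb/m² (flux density = flux per area),
      = kg·s⁻²·A⁻¹.
  Combining: m⁻¹·lx·T = m⁻¹ · (m⁻²·cd) · (kg·s⁻²·A⁻¹) = kg·m⁻³·s⁻²·A⁻¹·cd.
Right side:
  C = A·s = s·A (charge = current × time).
  T = Wb/m² (flux density = flux per area),
      = kg·s⁻²·A⁻¹.
  lx = lm/m² (illuminance = luminous flux per area),
      = m⁻²·cd.
  Combining: s⁻¹·C·T·A⁻¹·m⁻¹·lx = s⁻¹ · (s·A) · (kg·s⁻²·A⁻¹) · A⁻¹ · m⁻¹ · (m⁻²·cd) = kg·m⁻³·s⁻²·A⁻¹·cd.
Both reduce to kg·m⁻³·s⁻²·A⁻¹·cd.

Yes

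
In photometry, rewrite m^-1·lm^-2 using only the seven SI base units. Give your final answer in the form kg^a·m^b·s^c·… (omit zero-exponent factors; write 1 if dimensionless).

lm = cd·sr = cd (luminous flux; sr is dimensionless).
So lm⁻² = cd⁻².
Combining: m⁻¹·lm⁻² = m⁻¹ · cd⁻² = m⁻¹·cd⁻².

m⁻¹·cd⁻²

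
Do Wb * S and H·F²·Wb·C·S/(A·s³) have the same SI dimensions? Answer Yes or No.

Left side:
  Wb = V·s (flux: a volt is a weber per second),
      = kg·m²·s⁻²·A⁻¹.
  S = 1/Ω (conductance is reciprocal resistance),
      = kg⁻¹·m⁻²·s³·A².
  Combining: Wb·S = (kg·m²·s⁻²·A⁻¹) · (kg⁻¹·m⁻²·s³·A²) = s·A.
Right side:
  H = kg·m²·s⁻²·A⁻².
  F = kg⁻¹·m⁻²·s⁴·A².
  So F² = kg⁻²·m⁻⁴·s⁸·A⁴.
  Wb = kg·m²·s⁻²·A⁻¹.
  C = s·A.
  S = kg⁻¹·m⁻²·s³·A².
  Combining: H·F²·A⁻¹·Wb·C·S·s⁻³ = (kg·m²·s⁻²·A⁻²) · (kg⁻²·m⁻⁴·s⁸·A⁴) · A⁻¹ · (kg·m²·s⁻²·A⁻¹) · (s·A) · (kg⁻¹·m⁻²·s³·A²) · s⁻³ = kg⁻¹·m⁻²·s⁵·A³.
Left is s·A; right is kg⁻¹·m⁻²·s⁵·A³ — different.

No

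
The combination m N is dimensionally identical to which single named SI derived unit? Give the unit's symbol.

J

N = kg·m/s² = kg·m·s⁻² (force = mass × acceleration).
Combining: m·N = m · (kg·m·s⁻²) = kg·m²·s⁻².
kg·m²·s⁻² is the base-SI form of the joule.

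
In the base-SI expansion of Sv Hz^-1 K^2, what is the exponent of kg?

Sv = J/kg (equivalent dose = energy per mass),
    = m²·s⁻².
Hz = 1/s = s⁻¹ (frequency is cycles per second).
So Hz⁻¹ = s.
Combining: Sv·Hz⁻¹·K² = (m²·s⁻²) · s · K² = m²·s⁻¹·K².
The exponent of kg is 0.

0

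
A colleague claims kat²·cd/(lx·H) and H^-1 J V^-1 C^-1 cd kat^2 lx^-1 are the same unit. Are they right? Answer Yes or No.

Yes

Left side:
  lx = lm/m² (illuminance = luminous flux per area),
      = m⁻²·cd.
  So lx⁻¹ = m²·cd⁻¹.
  kat = mol/s = s⁻¹·mol (catalytic activity).
  So kat² = s⁻²·mol².
  H = Wb/A (inductance = flux per current),
      = kg·m²·s⁻²·A⁻².
  So H⁻¹ = kg⁻¹·m⁻²·s²·A².
  Combining: lx⁻¹·kat²·cd·H⁻¹ = (m²·cd⁻¹) · (s⁻²·mol²) · cd · (kg⁻¹·m⁻²·s²·A²) = kg⁻¹·A²·mol².
Right side:
  H = kg·m²·s⁻²·A⁻².
  So H⁻¹ = kg⁻¹·m⁻²·s²·A².
  J = kg·m²·s⁻².
  V = kg·m²·s⁻³·A⁻¹.
  So V⁻¹ = kg⁻¹·m⁻²·s³·A.
  C = s·A.
  So C⁻¹ = s⁻¹·A⁻¹.
  kat = s⁻¹·mol.
  So kat² = s⁻²·mol².
  lx = m⁻²·cd.
  So lx⁻¹ = m²·cd⁻¹.
  Combining: H⁻¹·J·V⁻¹·C⁻¹·cd·kat²·lx⁻¹ = (kg⁻¹·m⁻²·s²·A²) · (kg·m²·s⁻²) · (kg⁻¹·m⁻²·s³·A) · (s⁻¹·A⁻¹) · cd · (s⁻²·mol²) · (m²·cd⁻¹) = kg⁻¹·A²·mol².
Both reduce to kg⁻¹·A²·mol².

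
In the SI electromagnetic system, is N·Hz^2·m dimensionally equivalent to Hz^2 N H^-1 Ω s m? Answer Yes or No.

Yes

Left side:
  N = kg·m/s² = kg·m·s⁻² (force = mass × acceleration).
  Hz = 1/s = s⁻¹ (frequency is cycles per second).
  So Hz² = s⁻².
  Combining: N·Hz²·m = (kg·m·s⁻²) · s⁻² · m = kg·m²·s⁻⁴.
Right side:
  Hz = 1/s = s⁻¹ (frequency is cycles per second).
  So Hz² = s⁻².
  N = kg·m/s² = kg·m·s⁻² (force = mass × acceleration).
  H = Wb/A (inductance = flux per current),
      = kg·m²·s⁻²·A⁻².
  So H⁻¹ = kg⁻¹·m⁻²·s²·A².
  Ω = V/A (resistance = voltage per current),
      = kg·m²·s⁻³·A⁻².
  Combining: Hz²·N·H⁻¹·Ω·s·m = s⁻² · (kg·m·s⁻²) · (kg⁻¹·m⁻²·s²·A²) · (kg·m²·s⁻³·A⁻²) · s · m = kg·m²·s⁻⁴.
Both reduce to kg·m²·s⁻⁴.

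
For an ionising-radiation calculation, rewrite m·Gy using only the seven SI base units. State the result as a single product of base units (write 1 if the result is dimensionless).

Gy = m²·s⁻².
Combining: m·Gy = m · (m²·s⁻²) = m³·s⁻².

m³·s⁻²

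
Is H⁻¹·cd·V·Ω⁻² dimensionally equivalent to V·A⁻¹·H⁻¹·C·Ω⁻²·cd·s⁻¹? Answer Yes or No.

Left side:
  H = Wb/A (inductance = flux per current),
      = kg·m²·s⁻²·A⁻².
  So H⁻¹ = kg⁻¹·m⁻²·s²·A².
  V = W/A (potential = power per current),
      = kg·m²·s⁻³·A⁻¹.
  Ω = V/A (resistance = voltage per current),
      = kg·m²·s⁻³·A⁻².
  So Ω⁻² = kg⁻²·m⁻⁴·s⁶·A⁴.
  Combining: H⁻¹·cd·V·Ω⁻² = (kg⁻¹·m⁻²·s²·A²) · cd · (kg·m²·s⁻³·A⁻¹) · (kg⁻²·m⁻⁴·s⁶·A⁴) = kg⁻²·m⁻⁴·s⁵·A⁵·cd.
Right side:
  V = W/A (potential = power per current),
      = kg·m²·s⁻³·A⁻¹.
  H = Wb/A (inductance = flux per current),
      = kg·m²·s⁻²·A⁻².
  So H⁻¹ = kg⁻¹·m⁻²·s²·A².
  C = A·s = s·A (charge = current × time).
  Ω = V/A (resistance = voltage per current),
      = kg·m²·s⁻³·A⁻².
  So Ω⁻² = kg⁻²·m⁻⁴·s⁶·A⁴.
  Combining: V·A⁻¹·H⁻¹·C·Ω⁻²·cd·s⁻¹ = (kg·m²·s⁻³·A⁻¹) · A⁻¹ · (kg⁻¹·m⁻²·s²·A²) · (s·A) · (kg⁻²·m⁻⁴·s⁶·A⁴) · cd · s⁻¹ = kg⁻²·m⁻⁴·s⁵·A⁵·cd.
Both reduce to kg⁻²·m⁻⁴·s⁵·A⁵·cd.

Yes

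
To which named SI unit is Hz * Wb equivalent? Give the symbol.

V

Hz = 1/s = s⁻¹ (frequency is cycles per second).
Wb = V·s (flux: a volt is a weber per second),
    = kg·m²·s⁻²·A⁻¹.
Combining: Hz·Wb = s⁻¹ · (kg·m²·s⁻²·A⁻¹) = kg·m²·s⁻³·A⁻¹.
kg·m²·s⁻³·A⁻¹ is the base-SI form of the volt.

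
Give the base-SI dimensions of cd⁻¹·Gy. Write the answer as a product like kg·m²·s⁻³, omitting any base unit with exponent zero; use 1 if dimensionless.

m²·s⁻²·cd⁻¹

Gy = m²·s⁻².
Combining: cd⁻¹·Gy = cd⁻¹ · (m²·s⁻²) = m²·s⁻²·cd⁻¹.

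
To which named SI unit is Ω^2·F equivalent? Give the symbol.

Ω = kg·m²·s⁻³·A⁻².
So Ω² = kg²·m⁴·s⁻⁶·A⁻⁴.
F = kg⁻¹·m⁻²·s⁴·A².
Combining: Ω²·F = (kg²·m⁴·s⁻⁶·A⁻⁴) · (kg⁻¹·m⁻²·s⁴·A²) = kg·m²·s⁻²·A⁻².
kg·m²·s⁻²·A⁻² is the base-SI form of the henry.

H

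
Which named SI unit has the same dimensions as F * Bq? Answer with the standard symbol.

F = C/V (capacitance = charge per voltage),
    = A·s/(kg·m²·s⁻³·A⁻¹) (substituting C and V),
    = kg⁻¹·m⁻²·s⁴·A².
Bq = 1/s = s⁻¹ (activity is decays per second).
Combining: F·Bq = (kg⁻¹·m⁻²·s⁴·A²) · s⁻¹ = kg⁻¹·m⁻²·s³·A².
kg⁻¹·m⁻²·s³·A² is the base-SI form of the siemens.

S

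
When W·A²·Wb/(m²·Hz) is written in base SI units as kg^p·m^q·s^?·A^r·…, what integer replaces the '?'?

-4

W = J/s (power = energy per time),
    = kg·m²·s⁻³.
Wb = V·s (flux: a volt is a weber per second),
    = kg·m²·s⁻²·A⁻¹.
Hz = 1/s = s⁻¹ (frequency is cycles per second).
So Hz⁻¹ = s.
Combining: W·m⁻²·A²·Wb·Hz⁻¹ = (kg·m²·s⁻³) · m⁻² · A² · (kg·m²·s⁻²·A⁻¹) · s = kg²·m²·s⁻⁴·A.
The exponent of s is -4.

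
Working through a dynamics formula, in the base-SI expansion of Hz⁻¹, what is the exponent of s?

Hz = 1/s = s⁻¹ (frequency is cycles per second).
So Hz⁻¹ = s.
The exponent of s is 1.

1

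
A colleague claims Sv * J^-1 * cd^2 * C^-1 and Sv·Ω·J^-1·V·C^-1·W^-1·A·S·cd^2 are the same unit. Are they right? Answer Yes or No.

Left side:
  Sv = m²·s⁻².
  J = kg·m²·s⁻².
  So J⁻¹ = kg⁻¹·m⁻²·s².
  C = s·A.
  So C⁻¹ = s⁻¹·A⁻¹.
  Combining: Sv·J⁻¹·cd²·C⁻¹ = (m²·s⁻²) · (kg⁻¹·m⁻²·s²) · cd² · (s⁻¹·A⁻¹) = kg⁻¹·s⁻¹·A⁻¹·cd².
Right side:
  Sv = J/kg (equivalent dose = energy per mass),
      = m²·s⁻².
  Ω = V/A (resistance = voltage per current),
      = kg·m²·s⁻³·A⁻².
  J = N·m (work = force × distance),
      = kg·m²·s⁻².
  So J⁻¹ = kg⁻¹·m⁻²·s².
  V = W/A (potential = power per current),
      = kg·m²·s⁻³·A⁻¹.
  C = A·s = s·A (charge = current × time).
  So C⁻¹ = s⁻¹·A⁻¹.
  W = J/s (power = energy per time),
      = kg·m²·s⁻³.
  So W⁻¹ = kg⁻¹·m⁻²·s³.
  S = 1/Ω (conductance is reciprocal resistance),
      = kg⁻¹·m⁻²·s³·A².
  Combining: Sv·Ω·J⁻¹·V·C⁻¹·W⁻¹·A·S·cd² = (m²·s⁻²) · (kg·m²·s⁻³·A⁻²) · (kg⁻¹·m⁻²·s²) · (kg·m²·s⁻³·A⁻¹) · (s⁻¹·A⁻¹) · (kg⁻¹·m⁻²·s³) · A · (kg⁻¹·m⁻²·s³·A²) · cd² = kg⁻¹·s⁻¹·A⁻¹·cd².
Both reduce to kg⁻¹·s⁻¹·A⁻¹·cd².

Yes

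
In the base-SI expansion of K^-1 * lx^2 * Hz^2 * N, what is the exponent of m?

-3

lx = m⁻²·cd.
So lx² = m⁻⁴·cd².
Hz = s⁻¹.
So Hz² = s⁻².
N = kg·m·s⁻².
Combining: K⁻¹·lx²·Hz²·N = K⁻¹ · (m⁻⁴·cd²) · s⁻² · (kg·m·s⁻²) = kg·m⁻³·s⁻⁴·K⁻¹·cd².
The exponent of m is -3.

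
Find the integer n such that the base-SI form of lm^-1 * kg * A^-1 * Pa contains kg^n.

lm = cd.
So lm⁻¹ = cd⁻¹.
Pa = kg·m⁻¹·s⁻².
Combining: lm⁻¹·kg·A⁻¹·Pa = cd⁻¹ · kg · A⁻¹ · (kg·m⁻¹·s⁻²) = kg²·m⁻¹·s⁻²·A⁻¹·cd⁻¹.
The exponent of kg is 2.

2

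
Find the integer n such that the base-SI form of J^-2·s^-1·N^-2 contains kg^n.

J = kg·m²·s⁻².
So J⁻² = kg⁻²·m⁻⁴·s⁴.
N = kg·m·s⁻².
So N⁻² = kg⁻²·m⁻²·s⁴.
Combining: J⁻²·s⁻¹·N⁻² = (kg⁻²·m⁻⁴·s⁴) · s⁻¹ · (kg⁻²·m⁻²·s⁴) = kg⁻⁴·m⁻⁶·s⁷.
The exponent of kg is -4.

-4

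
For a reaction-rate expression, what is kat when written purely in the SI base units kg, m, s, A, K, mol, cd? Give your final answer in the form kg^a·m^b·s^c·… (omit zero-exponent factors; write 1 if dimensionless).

kat = mol/s = s⁻¹·mol (catalytic activity).

s⁻¹·mol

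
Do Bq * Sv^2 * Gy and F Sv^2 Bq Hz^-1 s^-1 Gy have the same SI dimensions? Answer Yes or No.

Left side:
  Bq = s⁻¹.
  Sv = m²·s⁻².
  So Sv² = m⁴·s⁻⁴.
  Gy = m²·s⁻².
  Combining: Bq·Sv²·Gy = s⁻¹ · (m⁴·s⁻⁴) · (m²·s⁻²) = m⁶·s⁻⁷.
Right side:
  F = kg⁻¹·m⁻²·s⁴·A².
  Sv = m²·s⁻².
  So Sv² = m⁴·s⁻⁴.
  Bq = s⁻¹.
  Hz = s⁻¹.
  So Hz⁻¹ = s.
  Gy = m²·s⁻².
  Combining: F·Sv²·Bq·Hz⁻¹·s⁻¹·Gy = (kg⁻¹·m⁻²·s⁴·A²) · (m⁴·s⁻⁴) · s⁻¹ · s · s⁻¹ · (m²·s⁻²) = kg⁻¹·m⁴·s⁻³·A².
Left is m⁶·s⁻⁷; right is kg⁻¹·m⁴·s⁻³·A² — different.

No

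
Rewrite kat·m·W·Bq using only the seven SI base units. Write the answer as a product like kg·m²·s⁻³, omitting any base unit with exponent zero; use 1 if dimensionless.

kg·m³·s⁻⁵·mol

kat = mol/s = s⁻¹·mol (catalytic activity).
W = J/s (power = energy per time),
    = kg·m²·s⁻³.
Bq = 1/s = s⁻¹ (activity is decays per second).
Combining: kat·m·W·Bq = (s⁻¹·mol) · m · (kg·m²·s⁻³) · s⁻¹ = kg·m³·s⁻⁵·mol.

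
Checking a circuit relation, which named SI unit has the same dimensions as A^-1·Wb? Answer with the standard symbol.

H

Wb = V·s (flux: a volt is a weber per second),
    = kg·m²·s⁻²·A⁻¹.
Combining: A⁻¹·Wb = A⁻¹ · (kg·m²·s⁻²·A⁻¹) = kg·m²·s⁻²·A⁻².
kg·m²·s⁻²·A⁻² is the base-SI form of the henry.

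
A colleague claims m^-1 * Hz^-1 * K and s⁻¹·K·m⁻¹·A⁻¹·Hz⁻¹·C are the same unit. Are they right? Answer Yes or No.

Yes

Left side:
  Hz = 1/s = s⁻¹ (frequency is cycles per second).
  So Hz⁻¹ = s.
  Combining: m⁻¹·Hz⁻¹·K = m⁻¹ · s · K = m⁻¹·s·K.
Right side:
  Hz = 1/s = s⁻¹ (frequency is cycles per second).
  So Hz⁻¹ = s.
  C = A·s = s·A (charge = current × time).
  Combining: s⁻¹·K·m⁻¹·A⁻¹·Hz⁻¹·C = s⁻¹ · K · m⁻¹ · A⁻¹ · s · (s·A) = m⁻¹·s·K.
Both reduce to m⁻¹·s·K.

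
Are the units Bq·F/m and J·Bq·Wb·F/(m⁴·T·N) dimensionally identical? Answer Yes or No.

Left side:
  Bq = s⁻¹.
  F = kg⁻¹·m⁻²·s⁴·A².
  Combining: Bq·m⁻¹·F = s⁻¹ · m⁻¹ · (kg⁻¹·m⁻²·s⁴·A²) = kg⁻¹·m⁻³·s³·A².
Right side:
  J = kg·m²·s⁻².
  Bq = s⁻¹.
  Wb = kg·m²·s⁻²·A⁻¹.
  T = kg·s⁻²·A⁻¹.
  So T⁻¹ = kg⁻¹·s²·A.
  N = kg·m·s⁻².
  So N⁻¹ = kg⁻¹·m⁻¹·s².
  F = kg⁻¹·m⁻²·s⁴·A².
  Combining: J·Bq·Wb·m⁻⁴·T⁻¹·N⁻¹·F = (kg·m²·s⁻²) · s⁻¹ · (kg·m²·s⁻²·A⁻¹) · m⁻⁴ · (kg⁻¹·s²·A) · (kg⁻¹·m⁻¹·s²) · (kg⁻¹·m⁻²·s⁴·A²) = kg⁻¹·m⁻³·s³·A².
Both reduce to kg⁻¹·m⁻³·s³·A².

Yes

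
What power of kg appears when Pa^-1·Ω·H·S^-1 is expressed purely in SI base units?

Pa = kg·m⁻¹·s⁻².
So Pa⁻¹ = kg⁻¹·m·s².
Ω = kg·m²·s⁻³·A⁻².
H = kg·m²·s⁻²·A⁻².
S = kg⁻¹·m⁻²·s³·A².
So S⁻¹ = kg·m²·s⁻³·A⁻².
Combining: Pa⁻¹·Ω·H·S⁻¹ = (kg⁻¹·m·s²) · (kg·m²·s⁻³·A⁻²) · (kg·m²·s⁻²·A⁻²) · (kg·m²·s⁻³·A⁻²) = kg²·m⁷·s⁻⁶·A⁻⁶.
The exponent of kg is 2.

2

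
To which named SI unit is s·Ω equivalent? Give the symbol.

H

Ω = kg·m²·s⁻³·A⁻².
Combining: s·Ω = s · (kg·m²·s⁻³·A⁻²) = kg·m²·s⁻²·A⁻².
kg·m²·s⁻²·A⁻² is the base-SI form of the henry.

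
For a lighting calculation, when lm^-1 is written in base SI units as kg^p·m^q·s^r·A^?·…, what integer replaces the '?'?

0

lm = cd.
So lm⁻¹ = cd⁻¹.
The exponent of A is 0.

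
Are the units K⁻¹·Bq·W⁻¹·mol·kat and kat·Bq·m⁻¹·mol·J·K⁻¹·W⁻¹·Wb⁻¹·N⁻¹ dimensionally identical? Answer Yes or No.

Left side:
  Bq = 1/s = s⁻¹ (activity is decays per second).
  W = J/s (power = energy per time),
      = kg·m²·s⁻³.
  So W⁻¹ = kg⁻¹·m⁻²·s³.
  kat = mol/s = s⁻¹·mol (catalytic activity).
  Combining: K⁻¹·Bq·W⁻¹·mol·kat = K⁻¹ · s⁻¹ · (kg⁻¹·m⁻²·s³) · mol · (s⁻¹·mol) = kg⁻¹·m⁻²·s·K⁻¹·mol².
Right side:
  kat = s⁻¹·mol.
  Bq = s⁻¹.
  J = kg·m²·s⁻².
  W = kg·m²·s⁻³.
  So W⁻¹ = kg⁻¹·m⁻²·s³.
  Wb = kg·m²·s⁻²·A⁻¹.
  So Wb⁻¹ = kg⁻¹·m⁻²·s²·A.
  N = kg·m·s⁻².
  So N⁻¹ = kg⁻¹·m⁻¹·s².
  Combining: kat·Bq·m⁻¹·mol·J·K⁻¹·W⁻¹·Wb⁻¹·N⁻¹ = (s⁻¹·mol) · s⁻¹ · m⁻¹ · mol · (kg·m²·s⁻²) · K⁻¹ · (kg⁻¹·m⁻²·s³) · (kg⁻¹·m⁻²·s²·A) · (kg⁻¹·m⁻¹·s²) = kg⁻²·m⁻⁴·s³·A·K⁻¹·mol².
Left is kg⁻¹·m⁻²·s·K⁻¹·mol²; right is kg⁻²·m⁻⁴·s³·A·K⁻¹·mol² — different.

No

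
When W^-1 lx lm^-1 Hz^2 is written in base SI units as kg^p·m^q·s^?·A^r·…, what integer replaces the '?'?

1

W = J/s (power = energy per time),
    = kg·m²·s⁻³.
So W⁻¹ = kg⁻¹·m⁻²·s³.
lx = lm/m² (illuminance = luminous flux per area),
    = m⁻²·cd.
lm = cd·sr = cd (luminous flux; sr is dimensionless).
So lm⁻¹ = cd⁻¹.
Hz = 1/s = s⁻¹ (frequency is cycles per second).
So Hz² = s⁻².
Combining: W⁻¹·lx·lm⁻¹·Hz² = (kg⁻¹·m⁻²·s³) · (m⁻²·cd) · cd⁻¹ · s⁻² = kg⁻¹·m⁻⁴·s.
The exponent of s is 1.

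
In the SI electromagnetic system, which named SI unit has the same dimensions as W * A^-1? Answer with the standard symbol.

W = J/s (power = energy per time),
    = kg·m²·s⁻³.
Combining: W·A⁻¹ = (kg·m²·s⁻³) · A⁻¹ = kg·m²·s⁻³·A⁻¹.
kg·m²·s⁻³·A⁻¹ is the base-SI form of the volt.

V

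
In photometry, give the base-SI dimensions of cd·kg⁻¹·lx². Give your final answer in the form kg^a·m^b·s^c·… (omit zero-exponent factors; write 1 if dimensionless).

kg⁻¹·m⁻⁴·cd³

lx = lm/m² (illuminance = luminous flux per area),
    = m⁻²·cd.
So lx² = m⁻⁴·cd².
Combining: cd·kg⁻¹·lx² = cd · kg⁻¹ · (m⁻⁴·cd²) = kg⁻¹·m⁻⁴·cd³.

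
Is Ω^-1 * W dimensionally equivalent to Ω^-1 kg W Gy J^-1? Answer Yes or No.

Left side:
  Ω = kg·m²·s⁻³·A⁻².
  So Ω⁻¹ = kg⁻¹·m⁻²·s³·A².
  W = kg·m²·s⁻³.
  Combining: Ω⁻¹·W = (kg⁻¹·m⁻²·s³·A²) · (kg·m²·s⁻³) = A².
Right side:
  Ω = kg·m²·s⁻³·A⁻².
  So Ω⁻¹ = kg⁻¹·m⁻²·s³·A².
  W = kg·m²·s⁻³.
  Gy = m²·s⁻².
  J = kg·m²·s⁻².
  So J⁻¹ = kg⁻¹·m⁻²·s².
  Combining: Ω⁻¹·kg·W·Gy·J⁻¹ = (kg⁻¹·m⁻²·s³·A²) · kg · (kg·m²·s⁻³) · (m²·s⁻²) · (kg⁻¹·m⁻²·s²) = A².
Both reduce to A².

Yes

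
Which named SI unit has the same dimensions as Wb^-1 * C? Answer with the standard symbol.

Wb = kg·m²·s⁻²·A⁻¹.
So Wb⁻¹ = kg⁻¹·m⁻²·s²·A.
C = s·A.
Combining: Wb⁻¹·C = (kg⁻¹·m⁻²·s²·A) · (s·A) = kg⁻¹·m⁻²·s³·A².
kg⁻¹·m⁻²·s³·A² is the base-SI form of the siemens.

S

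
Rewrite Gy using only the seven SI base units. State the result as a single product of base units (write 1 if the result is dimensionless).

m²·s⁻²

Gy = J/kg (absorbed dose = energy per mass),
    = m²·s⁻².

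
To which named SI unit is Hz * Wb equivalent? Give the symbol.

V

Hz = s⁻¹.
Wb = kg·m²·s⁻²·A⁻¹.
Combining: Hz·Wb = s⁻¹ · (kg·m²·s⁻²·A⁻¹) = kg·m²·s⁻³·A⁻¹.
kg·m²·s⁻³·A⁻¹ is the base-SI form of the volt.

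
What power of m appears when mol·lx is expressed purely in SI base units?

lx = lm/m² (illuminance = luminous flux per area),
    = m⁻²·cd.
Combining: mol·lx = mol · (m⁻²·cd) = m⁻²·mol·cd.
The exponent of m is -2.

-2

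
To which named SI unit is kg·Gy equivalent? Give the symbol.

J

Gy = J/kg (absorbed dose = energy per mass),
    = m²·s⁻².
Combining: kg·Gy = kg · (m²·s⁻²) = kg·m²·s⁻².
kg·m²·s⁻² is the base-SI form of the joule.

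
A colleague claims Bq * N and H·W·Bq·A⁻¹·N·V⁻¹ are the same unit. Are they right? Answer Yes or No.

Left side:
  Bq = 1/s = s⁻¹ (activity is decays per second).
  N = kg·m/s² = kg·m·s⁻² (force = mass × acceleration).
  Combining: Bq·N = s⁻¹ · (kg·m·s⁻²) = kg·m·s⁻³.
Right side:
  H = Wb/A (inductance = flux per current),
      = kg·m²·s⁻²·A⁻².
  W = J/s (power = energy per time),
      = kg·m²·s⁻³.
  Bq = 1/s = s⁻¹ (activity is decays per second).
  N = kg·m/s² = kg·m·s⁻² (force = mass × acceleration).
  V = W/A (potential = power per current),
      = kg·m²·s⁻³·A⁻¹.
  So V⁻¹ = kg⁻¹·m⁻²·s³·A.
  Combining: H·W·Bq·A⁻¹·N·V⁻¹ = (kg·m²·s⁻²·A⁻²) · (kg·m²·s⁻³) · s⁻¹ · A⁻¹ · (kg·m·s⁻²) · (kg⁻¹·m⁻²·s³·A) = kg²·m³·s⁻⁵·A⁻².
Left is kg·m·s⁻³; right is kg²·m³·s⁻⁵·A⁻² — different.

No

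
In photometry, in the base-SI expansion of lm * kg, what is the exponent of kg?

1

lm = cd·sr = cd (luminous flux; sr is dimensionless).
Combining: lm·kg = cd · kg = kg·cd.
The exponent of kg is 1.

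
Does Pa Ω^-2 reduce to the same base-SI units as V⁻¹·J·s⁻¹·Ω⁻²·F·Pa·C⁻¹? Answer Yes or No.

Left side:
  Pa = N/m² (pressure = force per area),
      = kg·m⁻¹·s⁻².
  Ω = V/A (resistance = voltage per current),
      = kg·m²·s⁻³·A⁻².
  So Ω⁻² = kg⁻²·m⁻⁴·s⁶·A⁴.
  Combining: Pa·Ω⁻² = (kg·m⁻¹·s⁻²) · (kg⁻²·m⁻⁴·s⁶·A⁴) = kg⁻¹·m⁻⁵·s⁴·A⁴.
Right side:
  V = kg·m²·s⁻³·A⁻¹.
  So V⁻¹ = kg⁻¹·m⁻²·s³·A.
  J = kg·m²·s⁻².
  Ω = kg·m²·s⁻³·A⁻².
  So Ω⁻² = kg⁻²·m⁻⁴·s⁶·A⁴.
  F = kg⁻¹·m⁻²·s⁴·A².
  Pa = kg·m⁻¹·s⁻².
  C = s·A.
  So C⁻¹ = s⁻¹·A⁻¹.
  Combining: V⁻¹·J·s⁻¹·Ω⁻²·F·Pa·C⁻¹ = (kg⁻¹·m⁻²·s³·A) · (kg·m²·s⁻²) · s⁻¹ · (kg⁻²·m⁻⁴·s⁶·A⁴) · (kg⁻¹·m⁻²·s⁴·A²) · (kg·m⁻¹·s⁻²) · (s⁻¹·A⁻¹) = kg⁻²·m⁻⁷·s⁷·A⁶.
Left is kg⁻¹·m⁻⁵·s⁴·A⁴; right is kg⁻²·m⁻⁷·s⁷·A⁶ — different.

No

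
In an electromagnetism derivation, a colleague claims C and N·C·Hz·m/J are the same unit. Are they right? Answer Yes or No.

Left side:
  C = s·A.
Right side:
  J = N·m (work = force × distance),
      = kg·m²·s⁻².
  So J⁻¹ = kg⁻¹·m⁻²·s².
  N = kg·m/s² = kg·m·s⁻² (force = mass × acceleration).
  C = A·s = s·A (charge = current × time).
  Hz = 1/s = s⁻¹ (frequency is cycles per second).
  Combining: J⁻¹·N·C·Hz·m = (kg⁻¹·m⁻²·s²) · (kg·m·s⁻²) · (s·A) · s⁻¹ · m = A.
Left is s·A; right is A — different.

No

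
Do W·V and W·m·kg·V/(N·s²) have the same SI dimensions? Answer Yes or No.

Yes

Left side:
  W = J/s (power = energy per time),
      = kg·m²·s⁻³.
  V = W/A (potential = power per current),
      = kg·m²·s⁻³·A⁻¹.
  Combining: W·V = (kg·m²·s⁻³) · (kg·m²·s⁻³·A⁻¹) = kg²·m⁴·s⁻⁶·A⁻¹.
Right side:
  W = J/s (power = energy per time),
      = kg·m²·s⁻³.
  N = kg·m/s² = kg·m·s⁻² (force = mass × acceleration).
  So N⁻¹ = kg⁻¹·m⁻¹·s².
  V = W/A (potential = power per current),
      = kg·m²·s⁻³·A⁻¹.
  Combining: W·m·N⁻¹·kg·s⁻²·V = (kg·m²·s⁻³) · m · (kg⁻¹·m⁻¹·s²) · kg · s⁻² · (kg·m²·s⁻³·A⁻¹) = kg²·m⁴·s⁻⁶·A⁻¹.
Both reduce to kg²·m⁴·s⁻⁶·A⁻¹.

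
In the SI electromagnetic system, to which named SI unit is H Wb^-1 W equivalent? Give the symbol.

H = Wb/A (inductance = flux per current),
    = kg·m²·s⁻²·A⁻².
Wb = V·s (flux: a volt is a weber per second),
    = kg·m²·s⁻²·A⁻¹.
So Wb⁻¹ = kg⁻¹·m⁻²·s²·A.
W = J/s (power = energy per time),
    = kg·m²·s⁻³.
Combining: H·Wb⁻¹·W = (kg·m²·s⁻²·A⁻²) · (kg⁻¹·m⁻²·s²·A) · (kg·m²·s⁻³) = kg·m²·s⁻³·A⁻¹.
kg·m²·s⁻³·A⁻¹ is the base-SI form of the volt.

V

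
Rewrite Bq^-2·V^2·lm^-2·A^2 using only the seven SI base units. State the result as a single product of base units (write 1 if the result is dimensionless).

Bq = s⁻¹.
So Bq⁻² = s².
V = kg·m²·s⁻³·A⁻¹.
So V² = kg²·m⁴·s⁻⁶·A⁻².
lm = cd.
So lm⁻² = cd⁻².
Combining: Bq⁻²·V²·lm⁻²·A² = s² · (kg²·m⁴·s⁻⁶·A⁻²) · cd⁻² · A² = kg²·m⁴·s⁻⁴·cd⁻².

kg²·m⁴·s⁻⁴·cd⁻²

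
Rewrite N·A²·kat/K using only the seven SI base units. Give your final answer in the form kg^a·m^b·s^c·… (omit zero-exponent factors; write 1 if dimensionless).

N = kg·m/s² = kg·m·s⁻² (force = mass × acceleration).
kat = mol/s = s⁻¹·mol (catalytic activity).
Combining: N·A²·kat·K⁻¹ = (kg·m·s⁻²) · A² · (s⁻¹·mol) · K⁻¹ = kg·m·s⁻³·A²·K⁻¹·mol.

kg·m·s⁻³·A²·K⁻¹·mol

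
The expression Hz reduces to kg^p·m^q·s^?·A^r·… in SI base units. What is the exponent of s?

Hz = s⁻¹.
The exponent of s is -1.

-1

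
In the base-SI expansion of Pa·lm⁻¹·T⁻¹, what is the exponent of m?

-1

Pa = kg·m⁻¹·s⁻².
lm = cd.
So lm⁻¹ = cd⁻¹.
T = kg·s⁻²·A⁻¹.
So T⁻¹ = kg⁻¹·s²·A.
Combining: Pa·lm⁻¹·T⁻¹ = (kg·m⁻¹·s⁻²) · cd⁻¹ · (kg⁻¹·s²·A) = m⁻¹·A·cd⁻¹.
The exponent of m is -1.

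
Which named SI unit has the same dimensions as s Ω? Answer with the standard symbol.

H

Ω = V/A (resistance = voltage per current),
    = kg·m²·s⁻³·A⁻².
Combining: s·Ω = s · (kg·m²·s⁻³·A⁻²) = kg·m²·s⁻²·A⁻².
kg·m²·s⁻²·A⁻² is the base-SI form of the henry.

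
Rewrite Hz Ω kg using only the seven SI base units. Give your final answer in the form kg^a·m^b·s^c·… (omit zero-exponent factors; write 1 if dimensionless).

Hz = s⁻¹.
Ω = kg·m²·s⁻³·A⁻².
Combining: Hz·Ω·kg = s⁻¹ · (kg·m²·s⁻³·A⁻²) · kg = kg²·m²·s⁻⁴·A⁻².

kg²·m²·s⁻⁴·A⁻²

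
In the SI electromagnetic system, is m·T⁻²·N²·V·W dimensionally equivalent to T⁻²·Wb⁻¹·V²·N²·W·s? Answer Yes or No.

No

Left side:
  T = kg·s⁻²·A⁻¹.
  So T⁻² = kg⁻²·s⁴·A².
  N = kg·m·s⁻².
  So N² = kg²·m²·s⁻⁴.
  V = kg·m²·s⁻³·A⁻¹.
  W = kg·m²·s⁻³.
  Combining: m·T⁻²·N²·V·W = m · (kg⁻²·s⁴·A²) · (kg²·m²·s⁻⁴) · (kg·m²·s⁻³·A⁻¹) · (kg·m²·s⁻³) = kg²·m⁷·s⁻⁶·A.
Right side:
  T = Wb/m² (flux density = flux per area),
      = kg·s⁻²·A⁻¹.
  So T⁻² = kg⁻²·s⁴·A².
  Wb = V·s (flux: a volt is a weber per second),
      = kg·m²·s⁻²·A⁻¹.
  So Wb⁻¹ = kg⁻¹·m⁻²·s²·A.
  V = W/A (potential = power per current),
      = kg·m²·s⁻³·A⁻¹.
  So V² = kg²·m⁴·s⁻⁶·A⁻².
  N = kg·m/s² = kg·m·s⁻² (force = mass × acceleration).
  So N² = kg²·m²·s⁻⁴.
  W = J/s (power = energy per time),
      = kg·m²·s⁻³.
  Combining: T⁻²·Wb⁻¹·V²·N²·W·s = (kg⁻²·s⁴·A²) · (kg⁻¹·m⁻²·s²·A) · (kg²·m⁴·s⁻⁶·A⁻²) · (kg²·m²·s⁻⁴) · (kg·m²·s⁻³) · s = kg²·m⁶·s⁻⁶·A.
Left is kg²·m⁷·s⁻⁶·A; right is kg²·m⁶·s⁻⁶·A — different.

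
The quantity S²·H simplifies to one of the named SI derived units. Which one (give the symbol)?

F

S = 1/Ω (conductance is reciprocal resistance),
    = kg⁻¹·m⁻²·s³·A².
So S² = kg⁻²·m⁻⁴·s⁶·A⁴.
H = Wb/A (inductance = flux per current),
    = kg·m²·s⁻²·A⁻².
Combining: S²·H = (kg⁻²·m⁻⁴·s⁶·A⁴) · (kg·m²·s⁻²·A⁻²) = kg⁻¹·m⁻²·s⁴·A².
kg⁻¹·m⁻²·s⁴·A² is the base-SI form of the farad.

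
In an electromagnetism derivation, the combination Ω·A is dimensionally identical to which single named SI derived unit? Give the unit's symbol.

Ω = V/A (resistance = voltage per current),
    = kg·m²·s⁻³·A⁻².
Combining: Ω·A = (kg·m²·s⁻³·A⁻²) · A = kg·m²·s⁻³·A⁻¹.
kg·m²·s⁻³·A⁻¹ is the base-SI form of the volt.

V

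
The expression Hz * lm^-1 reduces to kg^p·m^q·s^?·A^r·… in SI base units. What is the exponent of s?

Hz = s⁻¹.
lm = cd.
So lm⁻¹ = cd⁻¹.
Combining: Hz·lm⁻¹ = s⁻¹ · cd⁻¹ = s⁻¹·cd⁻¹.
The exponent of s is -1.

-1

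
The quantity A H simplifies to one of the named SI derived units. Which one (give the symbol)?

H = Wb/A (inductance = flux per current),
    = kg·m²·s⁻²·A⁻².
Combining: A·H = A · (kg·m²·s⁻²·A⁻²) = kg·m²·s⁻²·A⁻¹.
kg·m²·s⁻²·A⁻¹ is the base-SI form of the weber.

Wb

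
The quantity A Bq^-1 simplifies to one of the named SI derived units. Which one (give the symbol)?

Bq = 1/s = s⁻¹ (activity is decays per second).
So Bq⁻¹ = s.
Combining: A·Bq⁻¹ = A · s = s·A.
s·A is the base-SI form of the coulomb.

C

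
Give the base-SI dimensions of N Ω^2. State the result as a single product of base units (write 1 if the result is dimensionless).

N = kg·m/s² = kg·m·s⁻² (force = mass × acceleration).
Ω = V/A (resistance = voltage per current),
    = kg·m²·s⁻³·A⁻².
So Ω² = kg²·m⁴·s⁻⁶·A⁻⁴.
Combining: N·Ω² = (kg·m·s⁻²) · (kg²·m⁴·s⁻⁶·A⁻⁴) = kg³·m⁵·s⁻⁸·A⁻⁴.

kg³·m⁵·s⁻⁸·A⁻⁴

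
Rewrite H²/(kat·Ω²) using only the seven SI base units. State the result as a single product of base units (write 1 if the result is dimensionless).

H = kg·m²·s⁻²·A⁻².
So H² = kg²·m⁴·s⁻⁴·A⁻⁴.
kat = s⁻¹·mol.
So kat⁻¹ = s·mol⁻¹.
Ω = kg·m²·s⁻³·A⁻².
So Ω⁻² = kg⁻²·m⁻⁴·s⁶·A⁴.
Combining: H²·kat⁻¹·Ω⁻² = (kg²·m⁴·s⁻⁴·A⁻⁴) · (s·mol⁻¹) · (kg⁻²·m⁻⁴·s⁶·A⁴) = s³·mol⁻¹.

s³·mol⁻¹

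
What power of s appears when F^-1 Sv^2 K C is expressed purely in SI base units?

F = C/V (capacitance = charge per voltage),
    = A·s/(kg·m²·s⁻³·A⁻¹) (substituting C and V),
    = kg⁻¹·m⁻²·s⁴·A².
So F⁻¹ = kg·m²·s⁻⁴·A⁻².
Sv = J/kg (equivalent dose = energy per mass),
    = m²·s⁻².
So Sv² = m⁴·s⁻⁴.
C = A·s = s·A (charge = current × time).
Combining: F⁻¹·Sv²·K·C = (kg·m²·s⁻⁴·A⁻²) · (m⁴·s⁻⁴) · K · (s·A) = kg·m⁶·s⁻⁷·A⁻¹·K.
The exponent of s is -7.

-7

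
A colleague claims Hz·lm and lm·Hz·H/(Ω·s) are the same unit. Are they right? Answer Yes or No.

Left side:
  Hz = s⁻¹.
  lm = cd.
  Combining: Hz·lm = s⁻¹ · cd = s⁻¹·cd.
Right side:
  Ω = V/A (resistance = voltage per current),
      = kg·m²·s⁻³·A⁻².
  So Ω⁻¹ = kg⁻¹·m⁻²·s³·A².
  lm = cd·sr = cd (luminous flux; sr is dimensionless).
  Hz = 1/s = s⁻¹ (frequency is cycles per second).
  H = Wb/A (inductance = flux per current),
      = kg·m²·s⁻²·A⁻².
  Combining: Ω⁻¹·lm·Hz·H·s⁻¹ = (kg⁻¹·m⁻²·s³·A²) · cd · s⁻¹ · (kg·m²·s⁻²·A⁻²) · s⁻¹ = s⁻¹·cd.
Both reduce to s⁻¹·cd.

Yes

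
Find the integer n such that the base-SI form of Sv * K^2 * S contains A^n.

2

Sv = m²·s⁻².
S = kg⁻¹·m⁻²·s³·A².
Combining: Sv·K²·S = (m²·s⁻²) · K² · (kg⁻¹·m⁻²·s³·A²) = kg⁻¹·s·A²·K².
The exponent of A is 2.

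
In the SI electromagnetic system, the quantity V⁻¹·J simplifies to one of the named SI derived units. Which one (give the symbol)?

C

V = W/A (potential = power per current),
    = kg·m²·s⁻³·A⁻¹.
So V⁻¹ = kg⁻¹·m⁻²·s³·A.
J = N·m (work = force × distance),
    = kg·m²·s⁻².
Combining: V⁻¹·J = (kg⁻¹·m⁻²·s³·A) · (kg·m²·s⁻²) = s·A.
s·A is the base-SI form of the coulomb.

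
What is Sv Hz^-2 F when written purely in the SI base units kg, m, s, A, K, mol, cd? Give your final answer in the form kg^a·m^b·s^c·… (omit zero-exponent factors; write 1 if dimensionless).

kg⁻¹·s⁴·A²

Sv = m²·s⁻².
Hz = s⁻¹.
So Hz⁻² = s².
F = kg⁻¹·m⁻²·s⁴·A².
Combining: Sv·Hz⁻²·F = (m²·s⁻²) · s² · (kg⁻¹·m⁻²·s⁴·A²) = kg⁻¹·s⁴·A².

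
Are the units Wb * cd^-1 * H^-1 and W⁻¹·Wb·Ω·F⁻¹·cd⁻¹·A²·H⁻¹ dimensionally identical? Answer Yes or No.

Left side:
  Wb = V·s (flux: a volt is a weber per second),
      = kg·m²·s⁻²·A⁻¹.
  H = Wb/A (inductance = flux per current),
      = kg·m²·s⁻²·A⁻².
  So H⁻¹ = kg⁻¹·m⁻²·s²·A².
  Combining: Wb·cd⁻¹·H⁻¹ = (kg·m²·s⁻²·A⁻¹) · cd⁻¹ · (kg⁻¹·m⁻²·s²·A²) = A·cd⁻¹.
Right side:
  W = kg·m²·s⁻³.
  So W⁻¹ = kg⁻¹·m⁻²·s³.
  Wb = kg·m²·s⁻²·A⁻¹.
  Ω = kg·m²·s⁻³·A⁻².
  F = kg⁻¹·m⁻²·s⁴·A².
  So F⁻¹ = kg·m²·s⁻⁴·A⁻².
  H = kg·m²·s⁻²·A⁻².
  So H⁻¹ = kg⁻¹·m⁻²·s²·A².
  Combining: W⁻¹·Wb·Ω·F⁻¹·cd⁻¹·A²·H⁻¹ = (kg⁻¹·m⁻²·s³) · (kg·m²·s⁻²·A⁻¹) · (kg·m²·s⁻³·A⁻²) · (kg·m²·s⁻⁴·A⁻²) · cd⁻¹ · A² · (kg⁻¹·m⁻²·s²·A²) = kg·m²·s⁻⁴·A⁻¹·cd⁻¹.
Left is A·cd⁻¹; right is kg·m²·s⁻⁴·A⁻¹·cd⁻¹ — different.

No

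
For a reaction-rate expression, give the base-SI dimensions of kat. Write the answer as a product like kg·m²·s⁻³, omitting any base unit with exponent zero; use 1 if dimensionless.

s⁻¹·mol

kat = mol/s = s⁻¹·mol (catalytic activity).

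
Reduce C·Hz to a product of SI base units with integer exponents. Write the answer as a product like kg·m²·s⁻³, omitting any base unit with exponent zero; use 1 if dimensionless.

C = A·s = s·A (charge = current × time).
Hz = 1/s = s⁻¹ (frequency is cycles per second).
Combining: C·Hz = (s·A) · s⁻¹ = A.

A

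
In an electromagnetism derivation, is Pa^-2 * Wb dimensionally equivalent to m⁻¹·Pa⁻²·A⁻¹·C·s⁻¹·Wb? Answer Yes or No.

No

Left side:
  Pa = N/m² (pressure = force per area),
      = kg·m⁻¹·s⁻².
  So Pa⁻² = kg⁻²·m²·s⁴.
  Wb = V·s (flux: a volt is a weber per second),
      = kg·m²·s⁻²·A⁻¹.
  Combining: Pa⁻²·Wb = (kg⁻²·m²·s⁴) · (kg·m²·s⁻²·A⁻¹) = kg⁻¹·m⁴·s²·A⁻¹.
Right side:
  Pa = kg·m⁻¹·s⁻².
  So Pa⁻² = kg⁻²·m²·s⁴.
  C = s·A.
  Wb = kg·m²·s⁻²·A⁻¹.
  Combining: m⁻¹·Pa⁻²·A⁻¹·C·s⁻¹·Wb = m⁻¹ · (kg⁻²·m²·s⁴) · A⁻¹ · (s·A) · s⁻¹ · (kg·m²·s⁻²·A⁻¹) = kg⁻¹·m³·s²·A⁻¹.
Left is kg⁻¹·m⁴·s²·A⁻¹; right is kg⁻¹·m³·s²·A⁻¹ — different.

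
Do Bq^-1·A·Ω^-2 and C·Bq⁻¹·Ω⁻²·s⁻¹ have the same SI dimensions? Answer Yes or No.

Yes

Left side:
  Bq = s⁻¹.
  So Bq⁻¹ = s.
  Ω = kg·m²·s⁻³·A⁻².
  So Ω⁻² = kg⁻²·m⁻⁴·s⁶·A⁴.
  Combining: Bq⁻¹·A·Ω⁻² = s · A · (kg⁻²·m⁻⁴·s⁶·A⁴) = kg⁻²·m⁻⁴·s⁷·A⁵.
Right side:
  C = A·s = s·A (charge = current × time).
  Bq = 1/s = s⁻¹ (activity is decays per second).
  So Bq⁻¹ = s.
  Ω = V/A (resistance = voltage per current),
      = kg·m²·s⁻³·A⁻².
  So Ω⁻² = kg⁻²·m⁻⁴·s⁶·A⁴.
  Combining: C·Bq⁻¹·Ω⁻²·s⁻¹ = (s·A) · s · (kg⁻²·m⁻⁴·s⁶·A⁴) · s⁻¹ = kg⁻²·m⁻⁴·s⁷·A⁵.
Both reduce to kg⁻²·m⁻⁴·s⁷·A⁵.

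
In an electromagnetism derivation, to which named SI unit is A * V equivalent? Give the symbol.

V = W/A (potential = power per current),
    = kg·m²·s⁻³·A⁻¹.
Combining: A·V = A · (kg·m²·s⁻³·A⁻¹) = kg·m²·s⁻³.
kg·m²·s⁻³ is the base-SI form of the watt.

W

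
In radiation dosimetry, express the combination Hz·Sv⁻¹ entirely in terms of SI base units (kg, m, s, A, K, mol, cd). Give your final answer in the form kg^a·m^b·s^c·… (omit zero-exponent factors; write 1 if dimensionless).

m⁻²·s

Hz = 1/s = s⁻¹ (frequency is cycles per second).
Sv = J/kg (equivalent dose = energy per mass),
    = m²·s⁻².
So Sv⁻¹ = m⁻²·s².
Combining: Hz·Sv⁻¹ = s⁻¹ · (m⁻²·s²) = m⁻²·s.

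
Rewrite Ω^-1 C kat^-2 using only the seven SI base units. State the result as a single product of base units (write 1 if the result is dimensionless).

Ω = kg·m²·s⁻³·A⁻².
So Ω⁻¹ = kg⁻¹·m⁻²·s³·A².
C = s·A.
kat = s⁻¹·mol.
So kat⁻² = s²·mol⁻².
Combining: Ω⁻¹·C·kat⁻² = (kg⁻¹·m⁻²·s³·A²) · (s·A) · (s²·mol⁻²) = kg⁻¹·m⁻²·s⁶·A³·mol⁻².

kg⁻¹·m⁻²·s⁶·A³·mol⁻²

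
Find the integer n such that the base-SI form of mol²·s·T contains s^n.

-1

T = Wb/m² (flux density = flux per area),
    = kg·s⁻²·A⁻¹.
Combining: mol²·s·T = mol² · s · (kg·s⁻²·A⁻¹) = kg·s⁻¹·A⁻¹·mol².
The exponent of s is -1.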